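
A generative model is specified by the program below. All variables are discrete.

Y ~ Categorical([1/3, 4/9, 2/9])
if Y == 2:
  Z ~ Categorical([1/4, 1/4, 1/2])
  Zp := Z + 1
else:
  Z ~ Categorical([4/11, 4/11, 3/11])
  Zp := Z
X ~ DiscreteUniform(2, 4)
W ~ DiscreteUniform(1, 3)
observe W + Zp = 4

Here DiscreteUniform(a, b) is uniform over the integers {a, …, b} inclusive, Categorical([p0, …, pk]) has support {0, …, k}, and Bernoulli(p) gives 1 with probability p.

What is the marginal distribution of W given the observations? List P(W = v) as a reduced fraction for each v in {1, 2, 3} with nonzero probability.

Enumerate traces; 21 have nonzero weight after conditioning:
  (Y=0, Z=1, X=2, W=3) weight 4/297
  (Y=0, Z=1, X=3, W=3) weight 4/297
  (Y=0, Z=1, X=4, W=3) weight 4/297
  (Y=0, Z=2, X=2, W=2) weight 1/99
  (Y=0, Z=2, X=3, W=2) weight 1/99
  (Y=0, Z=2, X=4, W=2) weight 1/99
  (Y=1, Z=1, X=2, W=3) weight 16/891
  (Y=1, Z=1, X=3, W=3) weight 16/891
  (Y=2, Z=2, X=2, W=1) weight 1/81
  … 12 more
Group by W:
  weight(W=1) = 1/27
  weight(W=2) = 53/594
  weight(W=3) = 67/594
Total weight = 1/27 + 53/594 + 67/594 = 71/297
P(W=1 | obs) = 1/27 / 71/297 = 11/71
P(W=2 | obs) = 53/594 / 71/297 = 53/142
P(W=3 | obs) = 67/594 / 71/297 = 67/142

P(W=1) = 11/71, P(W=2) = 53/142, P(W=3) = 67/142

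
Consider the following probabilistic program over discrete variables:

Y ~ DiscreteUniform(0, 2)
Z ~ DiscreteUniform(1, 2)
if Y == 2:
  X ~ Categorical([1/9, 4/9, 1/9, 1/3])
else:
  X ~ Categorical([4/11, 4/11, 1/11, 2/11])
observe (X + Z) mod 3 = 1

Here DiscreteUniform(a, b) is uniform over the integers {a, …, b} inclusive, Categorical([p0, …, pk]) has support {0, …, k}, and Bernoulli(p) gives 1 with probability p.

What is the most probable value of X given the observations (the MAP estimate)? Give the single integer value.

argmax_v P(X = v | obs) = 0

Enumerate traces; 9 have nonzero weight after conditioning:
  (Y=0, Z=1, X=0) weight 2/33
  (Y=0, Z=1, X=3) weight 1/33
  (Y=0, Z=2, X=2) weight 1/66
  (Y=1, Z=1, X=0) weight 2/33
  (Y=1, Z=1, X=3) weight 1/33
  (Y=1, Z=2, X=2) weight 1/66
  (Y=2, Z=1, X=0) weight 1/54
  (Y=2, Z=1, X=3) weight 1/18
  … 1 more
Group by X:
  weight(X=0) = 83/594
  weight(X=2) = 29/594
  weight(X=3) = 23/198
Total weight = 83/594 + 29/594 + 23/198 = 181/594
P(X=0 | obs) = 83/594 / 181/594 = 83/181
P(X=2 | obs) = 29/594 / 181/594 = 29/181
P(X=3 | obs) = 23/198 / 181/594 = 69/181
argmax = 0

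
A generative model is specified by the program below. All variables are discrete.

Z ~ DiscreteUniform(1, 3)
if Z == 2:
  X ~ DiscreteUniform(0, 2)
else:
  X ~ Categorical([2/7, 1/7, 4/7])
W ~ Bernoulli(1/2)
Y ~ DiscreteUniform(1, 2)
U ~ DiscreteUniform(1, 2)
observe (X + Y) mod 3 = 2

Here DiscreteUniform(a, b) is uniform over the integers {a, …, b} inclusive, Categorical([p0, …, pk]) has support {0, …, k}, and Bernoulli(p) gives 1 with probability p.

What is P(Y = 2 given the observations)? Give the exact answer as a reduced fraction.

Enumerate traces; 24 have nonzero weight after conditioning:
  (Z=1, X=0, W=0, Y=2, U=1) weight 1/84
  (Z=1, X=0, W=0, Y=2, U=2) weight 1/84
  (Z=1, X=0, W=1, Y=2, U=1) weight 1/84
  (Z=1, X=0, W=1, Y=2, U=2) weight 1/84
  (Z=1, X=1, W=0, Y=1, U=1) weight 1/168
  (Z=1, X=1, W=0, Y=1, U=2) weight 1/168
  (Z=1, X=1, W=1, Y=1, U=1) weight 1/168
  (Z=1, X=1, W=1, Y=1, U=2) weight 1/168
  … 16 more
Group by Y:
  weight(Y=1) = 13/126
  weight(Y=2) = 19/126
Total weight = 13/126 + 19/126 = 16/63
P(Y=1 | obs) = 13/126 / 16/63 = 13/32
P(Y=2 | obs) = 19/126 / 16/63 = 19/32

P(Y = 2 | obs) = 19/32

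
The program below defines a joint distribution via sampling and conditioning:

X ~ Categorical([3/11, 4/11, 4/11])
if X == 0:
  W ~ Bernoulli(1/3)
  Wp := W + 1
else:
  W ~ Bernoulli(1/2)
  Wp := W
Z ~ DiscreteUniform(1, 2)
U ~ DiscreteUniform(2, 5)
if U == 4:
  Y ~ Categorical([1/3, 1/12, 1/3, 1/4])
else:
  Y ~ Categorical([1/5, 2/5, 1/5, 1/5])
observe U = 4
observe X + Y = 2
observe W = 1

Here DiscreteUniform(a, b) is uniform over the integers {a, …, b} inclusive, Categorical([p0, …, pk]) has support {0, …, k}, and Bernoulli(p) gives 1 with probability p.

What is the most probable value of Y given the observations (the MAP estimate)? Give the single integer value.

argmax_v P(Y = v | obs) = 0

Enumerate traces; 6 have nonzero weight after conditioning:
  (X=0, W=1, Z=1, U=4, Y=2) weight 1/264
  (X=0, W=1, Z=2, U=4, Y=2) weight 1/264
  (X=1, W=1, Z=1, U=4, Y=1) weight 1/528
  (X=1, W=1, Z=2, U=4, Y=1) weight 1/528
  (X=2, W=1, Z=1, U=4, Y=0) weight 1/132
  (X=2, W=1, Z=2, U=4, Y=0) weight 1/132
Group by Y:
  weight(Y=0) = 1/66
  weight(Y=1) = 1/264
  weight(Y=2) = 1/132
Total weight = 1/66 + 1/264 + 1/132 = 7/264
P(Y=0 | obs) = 1/66 / 7/264 = 4/7
P(Y=1 | obs) = 1/264 / 7/264 = 1/7
P(Y=2 | obs) = 1/132 / 7/264 = 2/7
argmax = 0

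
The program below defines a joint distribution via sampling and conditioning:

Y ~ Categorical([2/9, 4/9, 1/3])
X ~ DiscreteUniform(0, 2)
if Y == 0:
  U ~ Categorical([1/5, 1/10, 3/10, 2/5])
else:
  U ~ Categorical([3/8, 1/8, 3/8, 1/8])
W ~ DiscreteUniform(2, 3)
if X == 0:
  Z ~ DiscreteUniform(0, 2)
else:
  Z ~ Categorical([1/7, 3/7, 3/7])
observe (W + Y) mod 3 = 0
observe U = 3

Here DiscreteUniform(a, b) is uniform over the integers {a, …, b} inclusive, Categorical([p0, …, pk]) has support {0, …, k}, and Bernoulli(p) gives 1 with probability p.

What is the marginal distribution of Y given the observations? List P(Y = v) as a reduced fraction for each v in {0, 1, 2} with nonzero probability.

P(Y=0) = 8/13, P(Y=1) = 5/13

Enumerate traces; 18 have nonzero weight after conditioning:
  (Y=0, X=0, U=3, W=3, Z=0) weight 2/405
  (Y=0, X=0, U=3, W=3, Z=1) weight 2/405
  (Y=0, X=0, U=3, W=3, Z=2) weight 2/405
  (Y=0, X=1, U=3, W=3, Z=0) weight 2/945
  (Y=0, X=1, U=3, W=3, Z=1) weight 2/315
  (Y=0, X=1, U=3, W=3, Z=2) weight 2/315
  (Y=0, X=2, U=3, W=3, Z=0) weight 2/945
  (Y=0, X=2, U=3, W=3, Z=1) weight 2/315
  (Y=1, X=0, U=3, W=2, Z=0) weight 1/324
  … 9 more
Group by Y:
  weight(Y=0) = 2/45
  weight(Y=1) = 1/36
Total weight = 2/45 + 1/36 = 13/180
P(Y=0 | obs) = 2/45 / 13/180 = 8/13
P(Y=1 | obs) = 1/36 / 13/180 = 5/13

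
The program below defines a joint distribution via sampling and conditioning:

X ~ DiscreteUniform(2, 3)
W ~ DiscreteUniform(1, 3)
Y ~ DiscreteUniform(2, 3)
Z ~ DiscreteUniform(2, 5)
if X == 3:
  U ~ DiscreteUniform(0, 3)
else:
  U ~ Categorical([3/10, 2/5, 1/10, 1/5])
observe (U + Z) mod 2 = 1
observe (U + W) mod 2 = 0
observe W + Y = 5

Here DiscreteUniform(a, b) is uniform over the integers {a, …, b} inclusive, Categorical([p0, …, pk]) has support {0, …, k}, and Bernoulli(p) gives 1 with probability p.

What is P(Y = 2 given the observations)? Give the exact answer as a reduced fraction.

P(Y = 2 | obs) = 11/20

Enumerate traces; 16 have nonzero weight after conditioning:
  (X=2, W=2, Y=3, Z=3, U=0) weight 1/160
  (X=2, W=2, Y=3, Z=3, U=2) weight 1/480
  (X=2, W=2, Y=3, Z=5, U=0) weight 1/160
  (X=2, W=2, Y=3, Z=5, U=2) weight 1/480
  (X=2, W=3, Y=2, Z=2, U=1) weight 1/120
  (X=2, W=3, Y=2, Z=2, U=3) weight 1/240
  (X=2, W=3, Y=2, Z=4, U=1) weight 1/120
  (X=2, W=3, Y=2, Z=4, U=3) weight 1/240
  … 8 more
Group by Y:
  weight(Y=2) = 11/240
  weight(Y=3) = 3/80
Total weight = 11/240 + 3/80 = 1/12
P(Y=2 | obs) = 11/240 / 1/12 = 11/20
P(Y=3 | obs) = 3/80 / 1/12 = 9/20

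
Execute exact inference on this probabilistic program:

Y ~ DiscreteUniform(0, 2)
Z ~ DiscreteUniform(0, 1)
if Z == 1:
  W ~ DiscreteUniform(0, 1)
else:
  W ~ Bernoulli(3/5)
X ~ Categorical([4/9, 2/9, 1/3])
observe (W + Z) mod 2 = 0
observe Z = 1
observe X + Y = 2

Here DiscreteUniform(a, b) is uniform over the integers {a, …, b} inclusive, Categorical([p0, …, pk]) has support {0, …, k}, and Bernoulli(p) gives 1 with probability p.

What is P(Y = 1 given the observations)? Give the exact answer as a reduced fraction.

Enumerate traces; 3 have nonzero weight after conditioning:
  (Y=0, Z=1, W=1, X=2) weight 1/36
  (Y=1, Z=1, W=1, X=1) weight 1/54
  (Y=2, Z=1, W=1, X=0) weight 1/27
Group by Y:
  weight(Y=0) = 1/36
  weight(Y=1) = 1/54
  weight(Y=2) = 1/27
Total weight = 1/36 + 1/54 + 1/27 = 1/12
P(Y=0 | obs) = 1/36 / 1/12 = 1/3
P(Y=1 | obs) = 1/54 / 1/12 = 2/9
P(Y=2 | obs) = 1/27 / 1/12 = 4/9

P(Y = 1 | obs) = 2/9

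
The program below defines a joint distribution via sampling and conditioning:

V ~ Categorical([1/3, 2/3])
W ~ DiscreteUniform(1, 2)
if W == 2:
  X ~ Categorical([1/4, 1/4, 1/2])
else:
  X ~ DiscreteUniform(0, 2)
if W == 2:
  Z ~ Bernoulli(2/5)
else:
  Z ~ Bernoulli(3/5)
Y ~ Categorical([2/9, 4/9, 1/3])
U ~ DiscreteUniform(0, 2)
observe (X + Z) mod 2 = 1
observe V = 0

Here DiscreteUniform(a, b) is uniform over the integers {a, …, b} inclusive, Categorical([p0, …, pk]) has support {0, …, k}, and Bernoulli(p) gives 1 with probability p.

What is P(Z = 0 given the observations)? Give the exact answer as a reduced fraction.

Enumerate traces; 54 have nonzero weight after conditioning:
  (V=0, W=1, X=0, Z=1, Y=0, U=0) weight 1/405
  (V=0, W=1, X=0, Z=1, Y=0, U=1) weight 1/405
  (V=0, W=1, X=0, Z=1, Y=0, U=2) weight 1/405
  (V=0, W=1, X=0, Z=1, Y=1, U=0) weight 2/405
  (V=0, W=1, X=0, Z=1, Y=1, U=1) weight 2/405
  (V=0, W=1, X=0, Z=1, Y=1, U=2) weight 2/405
  (V=0, W=1, X=0, Z=1, Y=2, U=0) weight 1/270
  (V=0, W=1, X=0, Z=1, Y=2, U=1) weight 1/270
  (V=0, W=1, X=1, Z=0, Y=0, U=0) weight 2/1215
  … 45 more
Group by Z:
  weight(Z=0) = 17/360
  weight(Z=1) = 7/60
Total weight = 17/360 + 7/60 = 59/360
P(Z=0 | obs) = 17/360 / 59/360 = 17/59
P(Z=1 | obs) = 7/60 / 59/360 = 42/59

P(Z = 0 | obs) = 17/59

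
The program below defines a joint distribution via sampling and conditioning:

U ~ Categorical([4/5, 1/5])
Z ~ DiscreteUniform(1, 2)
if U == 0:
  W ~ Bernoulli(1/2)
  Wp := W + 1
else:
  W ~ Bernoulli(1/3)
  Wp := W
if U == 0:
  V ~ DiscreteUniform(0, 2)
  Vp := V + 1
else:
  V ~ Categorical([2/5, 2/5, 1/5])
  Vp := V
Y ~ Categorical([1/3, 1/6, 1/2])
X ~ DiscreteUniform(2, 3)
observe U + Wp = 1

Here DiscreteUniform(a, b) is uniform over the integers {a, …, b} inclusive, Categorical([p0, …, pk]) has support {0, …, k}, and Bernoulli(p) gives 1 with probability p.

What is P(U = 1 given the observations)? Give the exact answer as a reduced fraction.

Enumerate traces; 72 have nonzero weight after conditioning:
  (U=0, Z=1, W=0, V=0, Y=0, X=2) weight 1/90
  (U=0, Z=1, W=0, V=0, Y=0, X=3) weight 1/90
  (U=0, Z=1, W=0, V=0, Y=1, X=2) weight 1/180
  (U=0, Z=1, W=0, V=0, Y=1, X=3) weight 1/180
  (U=0, Z=1, W=0, V=0, Y=2, X=2) weight 1/60
  (U=0, Z=1, W=0, V=0, Y=2, X=3) weight 1/60
  (U=0, Z=1, W=0, V=1, Y=0, X=2) weight 1/90
  (U=0, Z=1, W=0, V=1, Y=0, X=3) weight 1/90
  (U=1, Z=1, W=0, V=0, Y=0, X=2) weight 1/225
  … 63 more
Group by U:
  weight(U=0) = 2/5
  weight(U=1) = 2/15
Total weight = 2/5 + 2/15 = 8/15
P(U=0 | obs) = 2/5 / 8/15 = 3/4
P(U=1 | obs) = 2/15 / 8/15 = 1/4

P(U = 1 | obs) = 1/4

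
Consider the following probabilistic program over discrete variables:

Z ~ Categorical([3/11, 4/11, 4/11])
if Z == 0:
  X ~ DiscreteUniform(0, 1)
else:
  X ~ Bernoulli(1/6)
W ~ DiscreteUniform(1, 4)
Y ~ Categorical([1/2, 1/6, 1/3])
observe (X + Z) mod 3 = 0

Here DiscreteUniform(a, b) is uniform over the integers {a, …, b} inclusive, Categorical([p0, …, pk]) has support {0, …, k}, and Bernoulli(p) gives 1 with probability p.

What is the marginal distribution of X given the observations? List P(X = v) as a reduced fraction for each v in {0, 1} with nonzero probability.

P(X=0) = 9/13, P(X=1) = 4/13

Enumerate traces; 24 have nonzero weight after conditioning:
  (Z=0, X=0, W=1, Y=0) weight 3/176
  (Z=0, X=0, W=1, Y=1) weight 1/176
  (Z=0, X=0, W=1, Y=2) weight 1/88
  (Z=0, X=0, W=2, Y=0) weight 3/176
  (Z=0, X=0, W=2, Y=1) weight 1/176
  (Z=0, X=0, W=2, Y=2) weight 1/88
  (Z=0, X=0, W=3, Y=0) weight 3/176
  (Z=0, X=0, W=3, Y=1) weight 1/176
  (Z=2, X=1, W=1, Y=0) weight 1/132
  … 15 more
Group by X:
  weight(X=0) = 3/22
  weight(X=1) = 2/33
Total weight = 3/22 + 2/33 = 13/66
P(X=0 | obs) = 3/22 / 13/66 = 9/13
P(X=1 | obs) = 2/33 / 13/66 = 4/13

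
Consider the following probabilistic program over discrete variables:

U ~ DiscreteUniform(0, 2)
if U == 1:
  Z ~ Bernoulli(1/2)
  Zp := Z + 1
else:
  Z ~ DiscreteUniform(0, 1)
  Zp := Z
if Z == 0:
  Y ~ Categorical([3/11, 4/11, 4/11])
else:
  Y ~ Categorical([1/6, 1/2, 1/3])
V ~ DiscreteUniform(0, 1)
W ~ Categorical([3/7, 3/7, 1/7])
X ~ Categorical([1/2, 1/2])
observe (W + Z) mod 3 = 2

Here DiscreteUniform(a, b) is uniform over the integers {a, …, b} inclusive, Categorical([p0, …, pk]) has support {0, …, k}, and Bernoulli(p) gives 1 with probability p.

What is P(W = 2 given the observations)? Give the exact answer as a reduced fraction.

Enumerate traces; 72 have nonzero weight after conditioning:
  (U=0, Z=0, Y=0, V=0, W=2, X=0) weight 1/616
  (U=0, Z=0, Y=0, V=0, W=2, X=1) weight 1/616
  (U=0, Z=0, Y=0, V=1, W=2, X=0) weight 1/616
  (U=0, Z=0, Y=0, V=1, W=2, X=1) weight 1/616
  (U=0, Z=0, Y=1, V=0, W=2, X=0) weight 1/462
  (U=0, Z=0, Y=1, V=0, W=2, X=1) weight 1/462
  (U=0, Z=0, Y=1, V=1, W=2, X=0) weight 1/462
  (U=0, Z=0, Y=1, V=1, W=2, X=1) weight 1/462
  (U=0, Z=1, Y=0, V=0, W=1, X=0) weight 1/336
  … 63 more
Group by W:
  weight(W=1) = 3/14
  weight(W=2) = 1/14
Total weight = 3/14 + 1/14 = 2/7
P(W=1 | obs) = 3/14 / 2/7 = 3/4
P(W=2 | obs) = 1/14 / 2/7 = 1/4

P(W = 2 | obs) = 1/4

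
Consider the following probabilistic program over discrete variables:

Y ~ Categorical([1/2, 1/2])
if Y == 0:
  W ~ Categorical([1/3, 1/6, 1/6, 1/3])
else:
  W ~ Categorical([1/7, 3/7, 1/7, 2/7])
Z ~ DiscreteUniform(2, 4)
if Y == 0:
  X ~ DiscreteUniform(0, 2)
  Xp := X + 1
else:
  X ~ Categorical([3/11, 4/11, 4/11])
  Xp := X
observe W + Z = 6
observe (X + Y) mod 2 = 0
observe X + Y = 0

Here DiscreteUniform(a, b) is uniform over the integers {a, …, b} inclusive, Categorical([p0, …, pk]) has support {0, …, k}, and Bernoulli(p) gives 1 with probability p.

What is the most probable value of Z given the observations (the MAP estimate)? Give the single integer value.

argmax_v P(Z = v | obs) = 3

Enumerate traces; 2 have nonzero weight after conditioning:
  (Y=0, W=2, Z=4, X=0) weight 1/108
  (Y=0, W=3, Z=3, X=0) weight 1/54
Group by Z:
  weight(Z=3) = 1/54
  weight(Z=4) = 1/108
Total weight = 1/54 + 1/108 = 1/36
P(Z=3 | obs) = 1/54 / 1/36 = 2/3
P(Z=4 | obs) = 1/108 / 1/36 = 1/3
argmax = 3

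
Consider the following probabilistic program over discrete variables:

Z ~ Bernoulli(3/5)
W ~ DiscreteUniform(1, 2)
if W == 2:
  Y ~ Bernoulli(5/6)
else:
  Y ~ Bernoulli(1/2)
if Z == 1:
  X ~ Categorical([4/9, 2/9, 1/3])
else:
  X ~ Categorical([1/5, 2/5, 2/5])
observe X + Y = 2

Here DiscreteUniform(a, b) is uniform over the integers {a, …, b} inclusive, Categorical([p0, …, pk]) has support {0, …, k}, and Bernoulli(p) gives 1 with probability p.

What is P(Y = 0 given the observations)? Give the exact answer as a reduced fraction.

P(Y = 0 | obs) = 27/71

Enumerate traces; 8 have nonzero weight after conditioning:
  (Z=0, W=1, Y=0, X=2) weight 1/25
  (Z=0, W=1, Y=1, X=1) weight 1/25
  (Z=0, W=2, Y=0, X=2) weight 1/75
  (Z=0, W=2, Y=1, X=1) weight 1/15
  (Z=1, W=1, Y=0, X=2) weight 1/20
  (Z=1, W=1, Y=1, X=1) weight 1/30
  (Z=1, W=2, Y=0, X=2) weight 1/60
  (Z=1, W=2, Y=1, X=1) weight 1/18
Group by Y:
  weight(Y=0) = 3/25
  weight(Y=1) = 44/225
Total weight = 3/25 + 44/225 = 71/225
P(Y=0 | obs) = 3/25 / 71/225 = 27/71
P(Y=1 | obs) = 44/225 / 71/225 = 44/71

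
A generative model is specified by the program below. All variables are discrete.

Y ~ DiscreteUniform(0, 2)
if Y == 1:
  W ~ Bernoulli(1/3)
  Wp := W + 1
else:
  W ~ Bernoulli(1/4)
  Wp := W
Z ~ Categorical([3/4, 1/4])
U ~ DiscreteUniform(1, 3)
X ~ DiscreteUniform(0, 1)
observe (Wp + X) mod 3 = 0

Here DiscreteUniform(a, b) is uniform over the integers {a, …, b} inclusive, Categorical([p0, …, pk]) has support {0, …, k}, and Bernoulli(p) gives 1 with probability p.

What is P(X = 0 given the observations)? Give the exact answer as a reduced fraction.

Enumerate traces; 18 have nonzero weight after conditioning:
  (Y=0, W=0, Z=0, U=1, X=0) weight 1/32
  (Y=0, W=0, Z=0, U=2, X=0) weight 1/32
  (Y=0, W=0, Z=0, U=3, X=0) weight 1/32
  (Y=0, W=0, Z=1, U=1, X=0) weight 1/96
  (Y=0, W=0, Z=1, U=2, X=0) weight 1/96
  (Y=0, W=0, Z=1, U=3, X=0) weight 1/96
  (Y=1, W=1, Z=0, U=1, X=1) weight 1/72
  (Y=1, W=1, Z=0, U=2, X=1) weight 1/72
  … 10 more
Group by X:
  weight(X=0) = 1/4
  weight(X=1) = 1/18
Total weight = 1/4 + 1/18 = 11/36
P(X=0 | obs) = 1/4 / 11/36 = 9/11
P(X=1 | obs) = 1/18 / 11/36 = 2/11

P(X = 0 | obs) = 9/11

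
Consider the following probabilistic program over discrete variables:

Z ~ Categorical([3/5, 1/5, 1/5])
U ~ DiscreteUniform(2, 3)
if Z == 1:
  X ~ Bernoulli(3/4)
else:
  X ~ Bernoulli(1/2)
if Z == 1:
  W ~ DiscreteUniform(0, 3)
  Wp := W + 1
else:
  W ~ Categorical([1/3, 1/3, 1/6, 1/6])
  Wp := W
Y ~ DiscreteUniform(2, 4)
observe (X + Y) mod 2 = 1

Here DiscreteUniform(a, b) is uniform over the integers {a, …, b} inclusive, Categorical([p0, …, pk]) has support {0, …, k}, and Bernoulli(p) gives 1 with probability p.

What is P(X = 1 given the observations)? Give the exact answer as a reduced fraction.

P(X = 1 | obs) = 22/31

Enumerate traces; 72 have nonzero weight after conditioning:
  (Z=0, U=2, X=0, W=0, Y=3) weight 1/60
  (Z=0, U=2, X=0, W=1, Y=3) weight 1/60
  (Z=0, U=2, X=0, W=2, Y=3) weight 1/120
  (Z=0, U=2, X=0, W=3, Y=3) weight 1/120
  (Z=0, U=2, X=1, W=0, Y=2) weight 1/60
  (Z=0, U=2, X=1, W=0, Y=4) weight 1/60
  (Z=0, U=2, X=1, W=1, Y=2) weight 1/60
  (Z=0, U=2, X=1, W=1, Y=4) weight 1/60
  … 64 more
Group by X:
  weight(X=0) = 3/20
  weight(X=1) = 11/30
Total weight = 3/20 + 11/30 = 31/60
P(X=0 | obs) = 3/20 / 31/60 = 9/31
P(X=1 | obs) = 11/30 / 31/60 = 22/31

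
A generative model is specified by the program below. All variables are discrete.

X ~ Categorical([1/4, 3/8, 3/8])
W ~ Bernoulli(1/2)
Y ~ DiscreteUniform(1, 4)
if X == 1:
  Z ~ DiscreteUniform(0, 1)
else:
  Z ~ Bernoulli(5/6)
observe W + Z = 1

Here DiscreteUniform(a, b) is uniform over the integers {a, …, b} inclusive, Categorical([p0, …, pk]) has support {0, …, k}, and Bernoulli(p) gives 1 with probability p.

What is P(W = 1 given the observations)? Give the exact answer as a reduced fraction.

P(W = 1 | obs) = 7/24

Enumerate traces; 24 have nonzero weight after conditioning:
  (X=0, W=0, Y=1, Z=1) weight 5/192
  (X=0, W=0, Y=2, Z=1) weight 5/192
  (X=0, W=0, Y=3, Z=1) weight 5/192
  (X=0, W=0, Y=4, Z=1) weight 5/192
  (X=0, W=1, Y=1, Z=0) weight 1/192
  (X=0, W=1, Y=2, Z=0) weight 1/192
  (X=0, W=1, Y=3, Z=0) weight 1/192
  (X=0, W=1, Y=4, Z=0) weight 1/192
  … 16 more
Group by W:
  weight(W=0) = 17/48
  weight(W=1) = 7/48
Total weight = 17/48 + 7/48 = 1/2
P(W=0 | obs) = 17/48 / 1/2 = 17/24
P(W=1 | obs) = 7/48 / 1/2 = 7/24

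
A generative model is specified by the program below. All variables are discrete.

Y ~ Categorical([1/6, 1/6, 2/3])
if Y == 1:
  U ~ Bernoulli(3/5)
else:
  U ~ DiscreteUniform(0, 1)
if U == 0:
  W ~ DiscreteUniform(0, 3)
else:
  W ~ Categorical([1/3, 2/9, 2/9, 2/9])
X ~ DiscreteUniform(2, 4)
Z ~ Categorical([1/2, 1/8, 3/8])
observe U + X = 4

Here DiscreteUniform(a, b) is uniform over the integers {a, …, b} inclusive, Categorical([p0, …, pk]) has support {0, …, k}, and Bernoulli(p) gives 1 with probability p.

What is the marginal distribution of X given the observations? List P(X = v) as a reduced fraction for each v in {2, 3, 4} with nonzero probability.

Enumerate traces; 72 have nonzero weight after conditioning:
  (Y=0, U=0, W=0, X=4, Z=0) weight 1/288
  (Y=0, U=0, W=0, X=4, Z=1) weight 1/1152
  (Y=0, U=0, W=0, X=4, Z=2) weight 1/384
  (Y=0, U=0, W=1, X=4, Z=0) weight 1/288
  (Y=0, U=0, W=1, X=4, Z=1) weight 1/1152
  (Y=0, U=0, W=1, X=4, Z=2) weight 1/384
  (Y=0, U=0, W=2, X=4, Z=0) weight 1/288
  (Y=0, U=0, W=2, X=4, Z=1) weight 1/1152
  (Y=0, U=1, W=0, X=3, Z=0) weight 1/216
  … 63 more
Group by X:
  weight(X=3) = 31/180
  weight(X=4) = 29/180
Total weight = 31/180 + 29/180 = 1/3
P(X=3 | obs) = 31/180 / 1/3 = 31/60
P(X=4 | obs) = 29/180 / 1/3 = 29/60

P(X=3) = 31/60, P(X=4) = 29/60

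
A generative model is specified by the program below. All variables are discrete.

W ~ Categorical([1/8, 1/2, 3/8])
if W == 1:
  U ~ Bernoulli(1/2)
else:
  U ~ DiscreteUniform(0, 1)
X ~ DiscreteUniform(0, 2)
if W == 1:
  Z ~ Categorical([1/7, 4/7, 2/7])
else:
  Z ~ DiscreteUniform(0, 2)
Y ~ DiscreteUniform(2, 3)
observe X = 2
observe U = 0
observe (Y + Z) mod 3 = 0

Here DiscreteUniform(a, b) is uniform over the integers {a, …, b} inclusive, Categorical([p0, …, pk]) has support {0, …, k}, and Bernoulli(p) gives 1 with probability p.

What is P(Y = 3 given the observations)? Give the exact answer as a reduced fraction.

P(Y = 3 | obs) = 10/29

Enumerate traces; 6 have nonzero weight after conditioning:
  (W=0, U=0, X=2, Z=0, Y=3) weight 1/288
  (W=0, U=0, X=2, Z=1, Y=2) weight 1/288
  (W=1, U=0, X=2, Z=0, Y=3) weight 1/168
  (W=1, U=0, X=2, Z=1, Y=2) weight 1/42
  (W=2, U=0, X=2, Z=0, Y=3) weight 1/96
  (W=2, U=0, X=2, Z=1, Y=2) weight 1/96
Group by Y:
  weight(Y=2) = 19/504
  weight(Y=3) = 5/252
Total weight = 19/504 + 5/252 = 29/504
P(Y=2 | obs) = 19/504 / 29/504 = 19/29
P(Y=3 | obs) = 5/252 / 29/504 = 10/29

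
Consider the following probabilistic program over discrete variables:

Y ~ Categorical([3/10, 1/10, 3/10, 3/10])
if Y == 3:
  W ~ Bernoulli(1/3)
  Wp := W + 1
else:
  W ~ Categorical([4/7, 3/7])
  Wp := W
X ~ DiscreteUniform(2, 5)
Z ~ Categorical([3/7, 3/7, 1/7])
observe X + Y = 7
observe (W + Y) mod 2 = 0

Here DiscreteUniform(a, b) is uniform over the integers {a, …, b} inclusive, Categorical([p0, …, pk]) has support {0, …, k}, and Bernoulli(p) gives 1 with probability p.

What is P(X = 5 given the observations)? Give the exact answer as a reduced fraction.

Enumerate traces; 6 have nonzero weight after conditioning:
  (Y=2, W=0, X=5, Z=0) weight 9/490
  (Y=2, W=0, X=5, Z=1) weight 9/490
  (Y=2, W=0, X=5, Z=2) weight 3/490
  (Y=3, W=1, X=4, Z=0) weight 3/280
  (Y=3, W=1, X=4, Z=1) weight 3/280
  (Y=3, W=1, X=4, Z=2) weight 1/280
Group by X:
  weight(X=4) = 1/40
  weight(X=5) = 3/70
Total weight = 1/40 + 3/70 = 19/280
P(X=4 | obs) = 1/40 / 19/280 = 7/19
P(X=5 | obs) = 3/70 / 19/280 = 12/19

P(X = 5 | obs) = 12/19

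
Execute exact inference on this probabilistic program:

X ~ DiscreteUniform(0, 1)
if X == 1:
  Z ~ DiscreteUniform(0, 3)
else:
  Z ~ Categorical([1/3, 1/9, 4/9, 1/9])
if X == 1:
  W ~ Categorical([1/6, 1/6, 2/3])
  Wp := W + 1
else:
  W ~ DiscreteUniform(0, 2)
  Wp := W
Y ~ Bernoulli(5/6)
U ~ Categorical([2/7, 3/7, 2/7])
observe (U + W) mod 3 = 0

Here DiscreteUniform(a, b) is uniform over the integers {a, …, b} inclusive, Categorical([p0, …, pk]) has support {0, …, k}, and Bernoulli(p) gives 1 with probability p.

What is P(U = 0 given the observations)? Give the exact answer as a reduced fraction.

Enumerate traces; 48 have nonzero weight after conditioning:
  (X=0, Z=0, W=0, Y=0, U=0) weight 1/378
  (X=0, Z=0, W=0, Y=1, U=0) weight 5/378
  (X=0, Z=0, W=1, Y=0, U=2) weight 1/378
  (X=0, Z=0, W=1, Y=1, U=2) weight 5/378
  (X=0, Z=0, W=2, Y=0, U=1) weight 1/252
  (X=0, Z=0, W=2, Y=1, U=1) weight 5/252
  (X=0, Z=1, W=0, Y=0, U=0) weight 1/1134
  (X=0, Z=1, W=0, Y=1, U=0) weight 5/1134
  … 40 more
Group by U:
  weight(U=0) = 1/14
  weight(U=1) = 3/14
  weight(U=2) = 1/14
Total weight = 1/14 + 3/14 + 1/14 = 5/14
P(U=0 | obs) = 1/14 / 5/14 = 1/5
P(U=1 | obs) = 3/14 / 5/14 = 3/5
P(U=2 | obs) = 1/14 / 5/14 = 1/5

P(U = 0 | obs) = 1/5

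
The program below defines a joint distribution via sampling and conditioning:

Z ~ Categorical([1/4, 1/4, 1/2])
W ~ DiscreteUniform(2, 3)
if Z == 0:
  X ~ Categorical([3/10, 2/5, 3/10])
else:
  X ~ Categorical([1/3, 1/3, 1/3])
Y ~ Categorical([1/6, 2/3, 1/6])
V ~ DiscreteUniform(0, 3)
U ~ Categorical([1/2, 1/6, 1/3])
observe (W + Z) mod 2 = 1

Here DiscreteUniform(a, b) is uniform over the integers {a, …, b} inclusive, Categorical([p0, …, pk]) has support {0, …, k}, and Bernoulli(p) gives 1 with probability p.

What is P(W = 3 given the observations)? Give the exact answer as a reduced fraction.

Enumerate traces; 324 have nonzero weight after conditioning:
  (Z=0, W=3, X=0, Y=0, V=0, U=0) weight 1/1280
  (Z=0, W=3, X=0, Y=0, V=0, U=1) weight 1/3840
  (Z=0, W=3, X=0, Y=0, V=0, U=2) weight 1/1920
  (Z=0, W=3, X=0, Y=0, V=1, U=0) weight 1/1280
  (Z=0, W=3, X=0, Y=0, V=1, U=1) weight 1/3840
  (Z=0, W=3, X=0, Y=0, V=1, U=2) weight 1/1920
  (Z=0, W=3, X=0, Y=0, V=2, U=0) weight 1/1280
  (Z=0, W=3, X=0, Y=0, V=2, U=1) weight 1/3840
  (Z=1, W=2, X=0, Y=0, V=0, U=0) weight 1/1152
  … 315 more
Group by W:
  weight(W=2) = 1/8
  weight(W=3) = 3/8
Total weight = 1/8 + 3/8 = 1/2
P(W=2 | obs) = 1/8 / 1/2 = 1/4
P(W=3 | obs) = 3/8 / 1/2 = 3/4

P(W = 3 | obs) = 3/4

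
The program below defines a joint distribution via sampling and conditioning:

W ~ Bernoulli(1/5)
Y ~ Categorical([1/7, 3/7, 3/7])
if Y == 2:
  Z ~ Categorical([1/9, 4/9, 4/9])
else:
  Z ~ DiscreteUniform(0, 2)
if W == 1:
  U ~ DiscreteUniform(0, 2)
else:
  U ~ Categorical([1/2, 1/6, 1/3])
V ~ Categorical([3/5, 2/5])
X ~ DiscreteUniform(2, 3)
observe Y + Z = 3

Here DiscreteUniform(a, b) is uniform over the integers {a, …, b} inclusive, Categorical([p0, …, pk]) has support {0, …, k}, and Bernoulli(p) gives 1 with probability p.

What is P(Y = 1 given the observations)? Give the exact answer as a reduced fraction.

P(Y = 1 | obs) = 3/7

Enumerate traces; 48 have nonzero weight after conditioning:
  (W=0, Y=1, Z=2, U=0, V=0, X=2) weight 3/175
  (W=0, Y=1, Z=2, U=0, V=0, X=3) weight 3/175
  (W=0, Y=1, Z=2, U=0, V=1, X=2) weight 2/175
  (W=0, Y=1, Z=2, U=0, V=1, X=3) weight 2/175
  (W=0, Y=1, Z=2, U=1, V=0, X=2) weight 1/175
  (W=0, Y=1, Z=2, U=1, V=0, X=3) weight 1/175
  (W=0, Y=1, Z=2, U=1, V=1, X=2) weight 2/525
  (W=0, Y=1, Z=2, U=1, V=1, X=3) weight 2/525
  (W=0, Y=2, Z=1, U=0, V=0, X=2) weight 4/175
  … 39 more
Group by Y:
  weight(Y=1) = 1/7
  weight(Y=2) = 4/21
Total weight = 1/7 + 4/21 = 1/3
P(Y=1 | obs) = 1/7 / 1/3 = 3/7
P(Y=2 | obs) = 4/21 / 1/3 = 4/7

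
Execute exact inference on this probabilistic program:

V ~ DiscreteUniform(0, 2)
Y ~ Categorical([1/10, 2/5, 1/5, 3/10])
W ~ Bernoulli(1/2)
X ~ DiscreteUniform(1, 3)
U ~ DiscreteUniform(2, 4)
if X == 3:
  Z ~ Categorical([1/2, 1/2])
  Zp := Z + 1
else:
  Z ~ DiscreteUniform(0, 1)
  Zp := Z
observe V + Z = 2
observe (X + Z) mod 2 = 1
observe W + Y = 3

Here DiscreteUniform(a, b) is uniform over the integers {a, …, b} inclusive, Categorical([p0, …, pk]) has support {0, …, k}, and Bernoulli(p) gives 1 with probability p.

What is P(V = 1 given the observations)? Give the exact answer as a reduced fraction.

Enumerate traces; 18 have nonzero weight after conditioning:
  (V=1, Y=2, W=1, X=2, U=2, Z=1) weight 1/540
  (V=1, Y=2, W=1, X=2, U=3, Z=1) weight 1/540
  (V=1, Y=2, W=1, X=2, U=4, Z=1) weight 1/540
  (V=1, Y=3, W=0, X=2, U=2, Z=1) weight 1/360
  (V=1, Y=3, W=0, X=2, U=3, Z=1) weight 1/360
  (V=1, Y=3, W=0, X=2, U=4, Z=1) weight 1/360
  (V=2, Y=2, W=1, X=1, U=2, Z=0) weight 1/540
  (V=2, Y=2, W=1, X=1, U=3, Z=0) weight 1/540
  … 10 more
Group by V:
  weight(V=1) = 1/72
  weight(V=2) = 1/36
Total weight = 1/72 + 1/36 = 1/24
P(V=1 | obs) = 1/72 / 1/24 = 1/3
P(V=2 | obs) = 1/36 / 1/24 = 2/3

P(V = 1 | obs) = 1/3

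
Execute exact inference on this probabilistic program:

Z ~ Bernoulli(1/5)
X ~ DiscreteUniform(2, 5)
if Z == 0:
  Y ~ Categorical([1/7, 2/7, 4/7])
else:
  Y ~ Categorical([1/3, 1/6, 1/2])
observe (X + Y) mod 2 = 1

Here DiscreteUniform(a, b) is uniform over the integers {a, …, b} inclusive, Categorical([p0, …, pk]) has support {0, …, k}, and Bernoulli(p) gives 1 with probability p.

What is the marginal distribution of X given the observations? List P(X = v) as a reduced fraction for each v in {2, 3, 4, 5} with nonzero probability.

P(X=2) = 11/84, P(X=3) = 31/84, P(X=4) = 11/84, P(X=5) = 31/84

Enumerate traces; 12 have nonzero weight after conditioning:
  (Z=0, X=2, Y=1) weight 2/35
  (Z=0, X=3, Y=0) weight 1/35
  (Z=0, X=3, Y=2) weight 4/35
  (Z=0, X=4, Y=1) weight 2/35
  (Z=0, X=5, Y=0) weight 1/35
  (Z=0, X=5, Y=2) weight 4/35
  (Z=1, X=2, Y=1) weight 1/120
  (Z=1, X=3, Y=0) weight 1/60
  … 4 more
Group by X:
  weight(X=2) = 11/168
  weight(X=3) = 31/168
  weight(X=4) = 11/168
  weight(X=5) = 31/168
Total weight = 11/168 + 31/168 + 11/168 + 31/168 = 1/2
P(X=2 | obs) = 11/168 / 1/2 = 11/84
P(X=3 | obs) = 31/168 / 1/2 = 31/84
P(X=4 | obs) = 11/168 / 1/2 = 11/84
P(X=5 | obs) = 31/168 / 1/2 = 31/84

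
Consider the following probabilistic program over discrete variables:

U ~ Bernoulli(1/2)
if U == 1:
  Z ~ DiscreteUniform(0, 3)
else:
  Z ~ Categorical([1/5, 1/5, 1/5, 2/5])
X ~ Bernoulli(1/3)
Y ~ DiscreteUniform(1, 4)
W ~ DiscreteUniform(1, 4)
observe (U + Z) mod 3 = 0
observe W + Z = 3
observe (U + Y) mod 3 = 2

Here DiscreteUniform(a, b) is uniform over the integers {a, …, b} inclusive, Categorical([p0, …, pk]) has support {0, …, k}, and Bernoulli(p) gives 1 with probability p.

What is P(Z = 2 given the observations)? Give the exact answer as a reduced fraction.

P(Z = 2 | obs) = 5/7

Enumerate traces; 6 have nonzero weight after conditioning:
  (U=0, Z=0, X=0, Y=2, W=3) weight 1/240
  (U=0, Z=0, X=1, Y=2, W=3) weight 1/480
  (U=1, Z=2, X=0, Y=1, W=1) weight 1/192
  (U=1, Z=2, X=0, Y=4, W=1) weight 1/192
  (U=1, Z=2, X=1, Y=1, W=1) weight 1/384
  (U=1, Z=2, X=1, Y=4, W=1) weight 1/384
Group by Z:
  weight(Z=0) = 1/160
  weight(Z=2) = 1/64
Total weight = 1/160 + 1/64 = 7/320
P(Z=0 | obs) = 1/160 / 7/320 = 2/7
P(Z=2 | obs) = 1/64 / 7/320 = 5/7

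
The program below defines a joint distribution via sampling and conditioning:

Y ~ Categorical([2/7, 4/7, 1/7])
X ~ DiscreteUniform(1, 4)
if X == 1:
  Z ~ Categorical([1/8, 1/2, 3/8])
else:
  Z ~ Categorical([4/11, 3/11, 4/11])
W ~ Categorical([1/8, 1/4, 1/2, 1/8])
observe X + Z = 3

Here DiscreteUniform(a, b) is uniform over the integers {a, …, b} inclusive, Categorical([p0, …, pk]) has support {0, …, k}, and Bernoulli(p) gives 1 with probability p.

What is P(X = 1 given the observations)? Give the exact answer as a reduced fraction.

Enumerate traces; 36 have nonzero weight after conditioning:
  (Y=0, X=1, Z=2, W=0) weight 3/896
  (Y=0, X=1, Z=2, W=1) weight 3/448
  (Y=0, X=1, Z=2, W=2) weight 3/224
  (Y=0, X=1, Z=2, W=3) weight 3/896
  (Y=0, X=2, Z=1, W=0) weight 3/1232
  (Y=0, X=2, Z=1, W=1) weight 3/616
  (Y=0, X=2, Z=1, W=2) weight 3/308
  (Y=0, X=2, Z=1, W=3) weight 3/1232
  (Y=0, X=3, Z=0, W=0) weight 1/308
  … 27 more
Group by X:
  weight(X=1) = 3/32
  weight(X=2) = 3/44
  weight(X=3) = 1/11
Total weight = 3/32 + 3/44 + 1/11 = 89/352
P(X=1 | obs) = 3/32 / 89/352 = 33/89
P(X=2 | obs) = 3/44 / 89/352 = 24/89
P(X=3 | obs) = 1/11 / 89/352 = 32/89

P(X = 1 | obs) = 33/89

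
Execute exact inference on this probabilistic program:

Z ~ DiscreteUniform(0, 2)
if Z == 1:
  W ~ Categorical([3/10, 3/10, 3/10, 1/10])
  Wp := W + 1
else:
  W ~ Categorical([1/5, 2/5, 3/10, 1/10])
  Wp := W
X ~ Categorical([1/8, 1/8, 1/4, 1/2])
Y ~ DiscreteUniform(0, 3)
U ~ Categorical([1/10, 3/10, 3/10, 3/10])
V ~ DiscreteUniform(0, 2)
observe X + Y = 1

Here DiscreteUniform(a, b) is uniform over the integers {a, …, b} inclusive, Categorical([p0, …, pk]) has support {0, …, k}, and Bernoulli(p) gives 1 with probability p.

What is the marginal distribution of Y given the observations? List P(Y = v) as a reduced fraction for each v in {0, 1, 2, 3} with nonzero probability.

P(Y=0) = 1/2, P(Y=1) = 1/2

Enumerate traces; 288 have nonzero weight after conditioning:
  (Z=0, W=0, X=0, Y=1, U=0, V=0) weight 1/14400
  (Z=0, W=0, X=0, Y=1, U=0, V=1) weight 1/14400
  (Z=0, W=0, X=0, Y=1, U=0, V=2) weight 1/14400
  (Z=0, W=0, X=0, Y=1, U=1, V=0) weight 1/4800
  (Z=0, W=0, X=0, Y=1, U=1, V=1) weight 1/4800
  (Z=0, W=0, X=0, Y=1, U=1, V=2) weight 1/4800
  (Z=0, W=0, X=0, Y=1, U=2, V=0) weight 1/4800
  (Z=0, W=0, X=0, Y=1, U=2, V=1) weight 1/4800
  (Z=0, W=0, X=1, Y=0, U=0, V=0) weight 1/14400
  … 279 more
Group by Y:
  weight(Y=0) = 1/32
  weight(Y=1) = 1/32
Total weight = 1/32 + 1/32 = 1/16
P(Y=0 | obs) = 1/32 / 1/16 = 1/2
P(Y=1 | obs) = 1/32 / 1/16 = 1/2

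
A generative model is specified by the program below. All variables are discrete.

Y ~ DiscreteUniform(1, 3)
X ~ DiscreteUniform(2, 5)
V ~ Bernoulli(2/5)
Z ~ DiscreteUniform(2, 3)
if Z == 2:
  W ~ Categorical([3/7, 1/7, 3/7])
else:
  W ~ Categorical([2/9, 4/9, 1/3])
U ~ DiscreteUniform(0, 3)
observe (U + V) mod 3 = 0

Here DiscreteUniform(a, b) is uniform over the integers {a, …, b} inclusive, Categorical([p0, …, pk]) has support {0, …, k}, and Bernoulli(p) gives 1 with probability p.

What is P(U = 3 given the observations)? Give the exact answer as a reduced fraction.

P(U = 3 | obs) = 3/8

Enumerate traces; 216 have nonzero weight after conditioning:
  (Y=1, X=2, V=0, Z=2, W=0, U=0) weight 3/1120
  (Y=1, X=2, V=0, Z=2, W=0, U=3) weight 3/1120
  (Y=1, X=2, V=0, Z=2, W=1, U=0) weight 1/1120
  (Y=1, X=2, V=0, Z=2, W=1, U=3) weight 1/1120
  (Y=1, X=2, V=0, Z=2, W=2, U=0) weight 3/1120
  (Y=1, X=2, V=0, Z=2, W=2, U=3) weight 3/1120
  (Y=1, X=2, V=0, Z=3, W=0, U=0) weight 1/720
  (Y=1, X=2, V=0, Z=3, W=0, U=3) weight 1/720
  (Y=1, X=2, V=1, Z=2, W=0, U=2) weight 1/560
  … 207 more
Group by U:
  weight(U=0) = 3/20
  weight(U=2) = 1/10
  weight(U=3) = 3/20
Total weight = 3/20 + 1/10 + 3/20 = 2/5
P(U=0 | obs) = 3/20 / 2/5 = 3/8
P(U=2 | obs) = 1/10 / 2/5 = 1/4
P(U=3 | obs) = 3/20 / 2/5 = 3/8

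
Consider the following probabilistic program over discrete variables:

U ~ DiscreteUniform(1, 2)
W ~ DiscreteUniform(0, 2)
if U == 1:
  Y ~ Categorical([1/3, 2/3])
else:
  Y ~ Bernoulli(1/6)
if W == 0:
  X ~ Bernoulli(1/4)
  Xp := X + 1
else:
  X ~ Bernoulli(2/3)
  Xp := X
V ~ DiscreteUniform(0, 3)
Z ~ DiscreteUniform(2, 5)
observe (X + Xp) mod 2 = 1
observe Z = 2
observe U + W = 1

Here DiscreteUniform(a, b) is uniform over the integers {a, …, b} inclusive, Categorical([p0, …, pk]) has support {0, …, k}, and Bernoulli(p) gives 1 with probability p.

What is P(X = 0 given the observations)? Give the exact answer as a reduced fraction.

Enumerate traces; 16 have nonzero weight after conditioning:
  (U=1, W=0, Y=0, X=0, V=0, Z=2) weight 1/384
  (U=1, W=0, Y=0, X=0, V=1, Z=2) weight 1/384
  (U=1, W=0, Y=0, X=0, V=2, Z=2) weight 1/384
  (U=1, W=0, Y=0, X=0, V=3, Z=2) weight 1/384
  (U=1, W=0, Y=0, X=1, V=0, Z=2) weight 1/1152
  (U=1, W=0, Y=0, X=1, V=1, Z=2) weight 1/1152
  (U=1, W=0, Y=0, X=1, V=2, Z=2) weight 1/1152
  (U=1, W=0, Y=0, X=1, V=3, Z=2) weight 1/1152
  … 8 more
Group by X:
  weight(X=0) = 1/32
  weight(X=1) = 1/96
Total weight = 1/32 + 1/96 = 1/24
P(X=0 | obs) = 1/32 / 1/24 = 3/4
P(X=1 | obs) = 1/96 / 1/24 = 1/4

P(X = 0 | obs) = 3/4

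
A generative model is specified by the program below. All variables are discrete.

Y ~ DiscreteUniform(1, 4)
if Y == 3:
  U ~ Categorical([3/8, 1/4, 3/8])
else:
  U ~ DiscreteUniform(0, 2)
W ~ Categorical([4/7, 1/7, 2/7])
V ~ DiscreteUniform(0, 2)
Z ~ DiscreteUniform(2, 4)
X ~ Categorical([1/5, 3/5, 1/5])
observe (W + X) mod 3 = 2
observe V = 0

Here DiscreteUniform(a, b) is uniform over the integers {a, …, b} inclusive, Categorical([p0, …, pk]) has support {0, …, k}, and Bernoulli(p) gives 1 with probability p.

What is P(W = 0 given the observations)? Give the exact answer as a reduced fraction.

P(W = 0 | obs) = 4/9

Enumerate traces; 108 have nonzero weight after conditioning:
  (Y=1, U=0, W=0, V=0, Z=2, X=2) weight 1/945
  (Y=1, U=0, W=0, V=0, Z=3, X=2) weight 1/945
  (Y=1, U=0, W=0, V=0, Z=4, X=2) weight 1/945
  (Y=1, U=0, W=1, V=0, Z=2, X=1) weight 1/1260
  (Y=1, U=0, W=1, V=0, Z=3, X=1) weight 1/1260
  (Y=1, U=0, W=1, V=0, Z=4, X=1) weight 1/1260
  (Y=1, U=0, W=2, V=0, Z=2, X=0) weight 1/1890
  (Y=1, U=0, W=2, V=0, Z=3, X=0) weight 1/1890
  … 100 more
Group by W:
  weight(W=0) = 4/105
  weight(W=1) = 1/35
  weight(W=2) = 2/105
Total weight = 4/105 + 1/35 + 2/105 = 3/35
P(W=0 | obs) = 4/105 / 3/35 = 4/9
P(W=1 | obs) = 1/35 / 3/35 = 1/3
P(W=2 | obs) = 2/105 / 3/35 = 2/9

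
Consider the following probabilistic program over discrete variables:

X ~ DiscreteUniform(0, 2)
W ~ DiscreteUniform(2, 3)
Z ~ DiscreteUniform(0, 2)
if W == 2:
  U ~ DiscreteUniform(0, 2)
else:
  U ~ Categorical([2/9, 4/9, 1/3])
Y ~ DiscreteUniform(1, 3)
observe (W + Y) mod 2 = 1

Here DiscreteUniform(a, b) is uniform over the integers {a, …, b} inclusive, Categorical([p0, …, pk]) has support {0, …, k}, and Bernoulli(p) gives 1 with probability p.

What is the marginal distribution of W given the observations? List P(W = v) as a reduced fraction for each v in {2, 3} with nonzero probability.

P(W=2) = 2/3, P(W=3) = 1/3

Enumerate traces; 81 have nonzero weight after conditioning:
  (X=0, W=2, Z=0, U=0, Y=1) weight 1/162
  (X=0, W=2, Z=0, U=0, Y=3) weight 1/162
  (X=0, W=2, Z=0, U=1, Y=1) weight 1/162
  (X=0, W=2, Z=0, U=1, Y=3) weight 1/162
  (X=0, W=2, Z=0, U=2, Y=1) weight 1/162
  (X=0, W=2, Z=0, U=2, Y=3) weight 1/162
  (X=0, W=2, Z=1, U=0, Y=1) weight 1/162
  (X=0, W=2, Z=1, U=0, Y=3) weight 1/162
  (X=0, W=3, Z=0, U=0, Y=2) weight 1/243
  … 72 more
Group by W:
  weight(W=2) = 1/3
  weight(W=3) = 1/6
Total weight = 1/3 + 1/6 = 1/2
P(W=2 | obs) = 1/3 / 1/2 = 2/3
P(W=3 | obs) = 1/6 / 1/2 = 1/3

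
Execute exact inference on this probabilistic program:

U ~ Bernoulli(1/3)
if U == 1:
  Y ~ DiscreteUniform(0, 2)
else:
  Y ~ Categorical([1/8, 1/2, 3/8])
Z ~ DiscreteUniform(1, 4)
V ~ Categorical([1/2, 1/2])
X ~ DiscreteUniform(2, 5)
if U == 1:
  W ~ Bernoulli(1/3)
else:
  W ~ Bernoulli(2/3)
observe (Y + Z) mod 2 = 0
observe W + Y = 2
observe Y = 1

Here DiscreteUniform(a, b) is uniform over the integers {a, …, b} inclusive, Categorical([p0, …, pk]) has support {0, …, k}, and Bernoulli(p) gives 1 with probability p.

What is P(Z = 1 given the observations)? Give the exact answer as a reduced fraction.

P(Z = 1 | obs) = 1/2

Enumerate traces; 32 have nonzero weight after conditioning:
  (U=0, Y=1, Z=1, V=0, X=2, W=1) weight 1/144
  (U=0, Y=1, Z=1, V=0, X=3, W=1) weight 1/144
  (U=0, Y=1, Z=1, V=0, X=4, W=1) weight 1/144
  (U=0, Y=1, Z=1, V=0, X=5, W=1) weight 1/144
  (U=0, Y=1, Z=1, V=1, X=2, W=1) weight 1/144
  (U=0, Y=1, Z=1, V=1, X=3, W=1) weight 1/144
  (U=0, Y=1, Z=1, V=1, X=4, W=1) weight 1/144
  (U=0, Y=1, Z=1, V=1, X=5, W=1) weight 1/144
  (U=0, Y=1, Z=3, V=0, X=2, W=1) weight 1/144
  … 23 more
Group by Z:
  weight(Z=1) = 7/108
  weight(Z=3) = 7/108
Total weight = 7/108 + 7/108 = 7/54
P(Z=1 | obs) = 7/108 / 7/54 = 1/2
P(Z=3 | obs) = 7/108 / 7/54 = 1/2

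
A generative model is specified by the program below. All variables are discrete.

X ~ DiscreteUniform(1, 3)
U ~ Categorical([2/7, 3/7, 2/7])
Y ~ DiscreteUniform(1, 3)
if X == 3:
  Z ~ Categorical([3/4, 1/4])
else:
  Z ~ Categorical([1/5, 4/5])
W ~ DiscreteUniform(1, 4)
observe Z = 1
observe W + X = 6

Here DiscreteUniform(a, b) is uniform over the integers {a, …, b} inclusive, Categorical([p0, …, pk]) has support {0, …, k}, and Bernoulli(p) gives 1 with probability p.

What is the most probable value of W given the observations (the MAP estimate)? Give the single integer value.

argmax_v P(W = v | obs) = 4

Enumerate traces; 18 have nonzero weight after conditioning:
  (X=2, U=0, Y=1, Z=1, W=4) weight 2/315
  (X=2, U=0, Y=2, Z=1, W=4) weight 2/315
  (X=2, U=0, Y=3, Z=1, W=4) weight 2/315
  (X=2, U=1, Y=1, Z=1, W=4) weight 1/105
  (X=2, U=1, Y=2, Z=1, W=4) weight 1/105
  (X=2, U=1, Y=3, Z=1, W=4) weight 1/105
  (X=2, U=2, Y=1, Z=1, W=4) weight 2/315
  (X=2, U=2, Y=2, Z=1, W=4) weight 2/315
  (X=3, U=0, Y=1, Z=1, W=3) weight 1/504
  … 9 more
Group by W:
  weight(W=3) = 1/48
  weight(W=4) = 1/15
Total weight = 1/48 + 1/15 = 7/80
P(W=3 | obs) = 1/48 / 7/80 = 5/21
P(W=4 | obs) = 1/15 / 7/80 = 16/21
argmax = 4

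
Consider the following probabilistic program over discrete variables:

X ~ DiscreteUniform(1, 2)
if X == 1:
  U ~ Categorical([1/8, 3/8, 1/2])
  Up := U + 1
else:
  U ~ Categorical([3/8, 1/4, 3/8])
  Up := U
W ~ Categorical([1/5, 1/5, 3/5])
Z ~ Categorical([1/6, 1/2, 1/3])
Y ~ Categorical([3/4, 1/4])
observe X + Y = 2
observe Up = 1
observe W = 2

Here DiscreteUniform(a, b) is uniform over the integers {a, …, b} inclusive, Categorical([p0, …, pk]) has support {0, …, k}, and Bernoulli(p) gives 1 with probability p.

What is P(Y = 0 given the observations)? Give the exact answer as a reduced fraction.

Enumerate traces; 6 have nonzero weight after conditioning:
  (X=1, U=0, W=2, Z=0, Y=1) weight 1/640
  (X=1, U=0, W=2, Z=1, Y=1) weight 3/640
  (X=1, U=0, W=2, Z=2, Y=1) weight 1/320
  (X=2, U=1, W=2, Z=0, Y=0) weight 3/320
  (X=2, U=1, W=2, Z=1, Y=0) weight 9/320
  (X=2, U=1, W=2, Z=2, Y=0) weight 3/160
Group by Y:
  weight(Y=0) = 9/160
  weight(Y=1) = 3/320
Total weight = 9/160 + 3/320 = 21/320
P(Y=0 | obs) = 9/160 / 21/320 = 6/7
P(Y=1 | obs) = 3/320 / 21/320 = 1/7

P(Y = 0 | obs) = 6/7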